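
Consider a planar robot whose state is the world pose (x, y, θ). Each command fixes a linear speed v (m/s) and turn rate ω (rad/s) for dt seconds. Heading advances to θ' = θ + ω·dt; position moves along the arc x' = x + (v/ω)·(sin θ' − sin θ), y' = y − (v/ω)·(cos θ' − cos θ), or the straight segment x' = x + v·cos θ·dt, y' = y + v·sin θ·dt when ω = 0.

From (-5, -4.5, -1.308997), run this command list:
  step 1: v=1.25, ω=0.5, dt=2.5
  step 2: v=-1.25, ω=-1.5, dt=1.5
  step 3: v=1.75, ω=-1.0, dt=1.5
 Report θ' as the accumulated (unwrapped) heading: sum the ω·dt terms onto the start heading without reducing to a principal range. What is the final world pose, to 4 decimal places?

step 1: θ'=-0.0590 (R=2.5000) → pose (-2.7326, -6.3486, -0.0590)
step 2: θ'=-2.3090 (R=0.8333) → pose (-3.2999, -4.9559, -2.3090)
step 3: θ'=-3.8090 (R=-1.7500) → pose (-5.6775, -5.1527, -3.8090)

(-5.6775, -5.1527, -3.8090)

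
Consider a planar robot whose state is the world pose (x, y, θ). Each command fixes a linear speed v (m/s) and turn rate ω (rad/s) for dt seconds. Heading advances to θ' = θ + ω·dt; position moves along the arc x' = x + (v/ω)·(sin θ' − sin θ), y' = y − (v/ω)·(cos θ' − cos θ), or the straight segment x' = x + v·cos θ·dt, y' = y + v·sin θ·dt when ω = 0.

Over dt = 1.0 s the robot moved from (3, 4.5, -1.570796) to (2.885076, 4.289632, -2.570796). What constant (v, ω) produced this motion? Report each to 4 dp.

v = 0.2500, ω = -1.0000

Δθ = -2.570796 − -1.570796 = -1.000000
ω = Δθ/dt = -1.000000/1.0 = -1.0000
R = −Δy/(cos θ' − cos θ) = -0.2500
v = R·ω = -0.2500·-1.0000 = 0.2500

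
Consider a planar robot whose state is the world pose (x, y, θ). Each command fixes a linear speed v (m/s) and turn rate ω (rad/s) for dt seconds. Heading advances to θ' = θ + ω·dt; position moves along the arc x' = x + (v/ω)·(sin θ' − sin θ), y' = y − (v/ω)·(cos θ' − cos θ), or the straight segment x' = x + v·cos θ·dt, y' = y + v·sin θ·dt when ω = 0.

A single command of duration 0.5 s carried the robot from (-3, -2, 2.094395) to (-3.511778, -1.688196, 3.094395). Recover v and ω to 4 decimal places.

Δθ = 3.094395 − 2.094395 = 1.000000
ω = Δθ/dt = 1.000000/0.5 = 2.0000
R = Δx/(sin θ' − sin θ) = 0.6250
v = R·ω = 0.6250·2.0000 = 1.2500

v = 1.2500, ω = 2.0000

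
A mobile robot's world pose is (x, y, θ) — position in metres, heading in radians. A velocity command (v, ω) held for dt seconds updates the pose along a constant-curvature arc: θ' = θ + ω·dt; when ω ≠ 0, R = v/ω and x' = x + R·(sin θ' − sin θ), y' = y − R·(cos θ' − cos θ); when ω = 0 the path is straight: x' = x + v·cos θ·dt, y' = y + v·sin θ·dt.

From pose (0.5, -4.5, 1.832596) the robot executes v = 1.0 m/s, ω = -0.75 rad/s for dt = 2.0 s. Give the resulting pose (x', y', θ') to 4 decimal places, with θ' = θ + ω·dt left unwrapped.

(1.3526, -2.8946, 0.3326)

θ' = 1.8326 + -0.75·2.0 = 0.3326
R = v/ω = 1.0/-0.75 = -1.3333
x' = 0.5 + -1.3333·(sin 0.3326 − sin 1.8326) = 1.3526
y' = -4.5 − -1.3333·(cos 0.3326 − cos 1.8326) = -2.8946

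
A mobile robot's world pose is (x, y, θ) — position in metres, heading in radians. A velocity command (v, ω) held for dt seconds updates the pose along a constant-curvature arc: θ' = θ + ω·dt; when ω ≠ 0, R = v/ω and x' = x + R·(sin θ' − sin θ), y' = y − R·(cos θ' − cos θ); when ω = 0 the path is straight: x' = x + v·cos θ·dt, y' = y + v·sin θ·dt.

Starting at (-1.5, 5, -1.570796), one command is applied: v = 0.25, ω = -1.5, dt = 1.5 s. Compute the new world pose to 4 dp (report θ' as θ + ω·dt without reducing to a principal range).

θ' = -1.5708 + -1.5·1.5 = -3.8208
R = v/ω = 0.25/-1.5 = -0.1667
x' = -1.5 + -0.1667·(sin -3.8208 − sin -1.5708) = -1.7714
y' = 5 − -0.1667·(cos -3.8208 − cos -1.5708) = 4.8703

(-1.7714, 4.8703, -3.8208)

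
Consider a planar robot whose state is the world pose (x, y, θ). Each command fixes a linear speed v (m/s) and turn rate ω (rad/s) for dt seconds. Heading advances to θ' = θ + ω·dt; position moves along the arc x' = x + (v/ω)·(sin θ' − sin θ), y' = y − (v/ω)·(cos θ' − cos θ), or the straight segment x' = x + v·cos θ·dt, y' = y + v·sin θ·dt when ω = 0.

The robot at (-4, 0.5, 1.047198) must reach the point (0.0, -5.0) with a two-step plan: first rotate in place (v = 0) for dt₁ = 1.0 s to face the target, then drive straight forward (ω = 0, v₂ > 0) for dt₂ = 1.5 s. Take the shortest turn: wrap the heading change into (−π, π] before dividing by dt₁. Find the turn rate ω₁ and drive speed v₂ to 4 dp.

heading to target = atan2(-5−0.5, 0−-4) = -0.9420
Δθ = wrap(-0.9420 − 1.0472) = -1.9892; ω₁ = Δθ/dt₁ = -1.9892
distance = √((0−-4)² + (-5−0.5)²) = 6.8007; v₂ = distance/dt₂ = 4.5338

ω₁ = -1.9892, v₂ = 4.5338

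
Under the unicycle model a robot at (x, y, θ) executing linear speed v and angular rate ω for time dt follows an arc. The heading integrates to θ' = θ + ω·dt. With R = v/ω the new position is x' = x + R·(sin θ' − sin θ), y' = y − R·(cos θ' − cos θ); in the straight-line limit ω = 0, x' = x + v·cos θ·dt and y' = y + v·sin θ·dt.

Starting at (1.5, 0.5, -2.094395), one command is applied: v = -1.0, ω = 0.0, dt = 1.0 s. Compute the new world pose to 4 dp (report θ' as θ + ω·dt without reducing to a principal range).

(2.0000, 1.3660, -2.0944)

θ' = -2.0944 + 0.0·1.0 = -2.0944
ω = 0 → straight: x' = 1.5 + -1.0·cos(-2.0944)·1.0 = 2.0000
y' = 0.5 + -1.0·sin(-2.0944)·1.0 = 1.3660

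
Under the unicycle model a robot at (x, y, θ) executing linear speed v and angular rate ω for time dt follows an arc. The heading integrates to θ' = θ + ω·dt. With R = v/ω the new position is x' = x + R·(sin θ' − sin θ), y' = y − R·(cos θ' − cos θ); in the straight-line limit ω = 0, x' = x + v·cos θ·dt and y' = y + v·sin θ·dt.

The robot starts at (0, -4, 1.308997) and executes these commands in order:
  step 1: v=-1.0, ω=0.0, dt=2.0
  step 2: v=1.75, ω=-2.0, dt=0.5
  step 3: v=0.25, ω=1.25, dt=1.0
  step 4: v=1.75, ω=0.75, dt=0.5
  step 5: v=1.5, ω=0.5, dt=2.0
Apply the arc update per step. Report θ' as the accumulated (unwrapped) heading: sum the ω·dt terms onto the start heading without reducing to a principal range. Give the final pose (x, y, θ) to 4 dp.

step 1: θ'=1.3090 (straight) → pose (-0.5176, -5.9319, 1.3090)
step 2: θ'=0.3090 (R=-0.8750) → pose (0.0615, -5.3248, 0.3090)
step 3: θ'=1.5590 (R=0.2000) → pose (0.2006, -5.1366, 1.5590)
step 4: θ'=1.9340 (R=2.3333) → pose (0.0486, -4.2801, 1.9340)
step 5: θ'=2.9340 (R=3.0000) → pose (-2.1374, -2.4103, 2.9340)

(-2.1374, -2.4103, 2.9340)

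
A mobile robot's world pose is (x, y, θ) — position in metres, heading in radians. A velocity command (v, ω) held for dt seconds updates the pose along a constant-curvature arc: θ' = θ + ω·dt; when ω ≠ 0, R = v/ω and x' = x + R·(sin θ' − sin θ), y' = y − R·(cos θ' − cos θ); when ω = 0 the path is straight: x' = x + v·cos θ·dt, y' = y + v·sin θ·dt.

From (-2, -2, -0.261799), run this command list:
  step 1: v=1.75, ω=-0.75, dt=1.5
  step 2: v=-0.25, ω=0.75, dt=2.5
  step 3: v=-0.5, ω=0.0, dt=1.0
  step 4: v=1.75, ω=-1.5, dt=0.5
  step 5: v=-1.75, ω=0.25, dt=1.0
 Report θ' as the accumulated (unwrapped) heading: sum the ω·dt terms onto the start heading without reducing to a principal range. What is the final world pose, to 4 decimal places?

(-2.1156, -3.4935, -0.0118)

step 1: θ'=-1.3868 (R=-2.3333) → pose (-0.3100, -3.8269, -1.3868)
step 2: θ'=0.4882 (R=-0.3333) → pose (-0.7940, -3.5935, 0.4882)
step 3: θ'=0.4882 (straight) → pose (-1.2356, -3.8280, 0.4882)
step 4: θ'=-0.2618 (R=-1.1667) → pose (-0.3864, -3.7315, -0.2618)
step 5: θ'=-0.0118 (R=-7.0000) → pose (-2.1156, -3.4935, -0.0118)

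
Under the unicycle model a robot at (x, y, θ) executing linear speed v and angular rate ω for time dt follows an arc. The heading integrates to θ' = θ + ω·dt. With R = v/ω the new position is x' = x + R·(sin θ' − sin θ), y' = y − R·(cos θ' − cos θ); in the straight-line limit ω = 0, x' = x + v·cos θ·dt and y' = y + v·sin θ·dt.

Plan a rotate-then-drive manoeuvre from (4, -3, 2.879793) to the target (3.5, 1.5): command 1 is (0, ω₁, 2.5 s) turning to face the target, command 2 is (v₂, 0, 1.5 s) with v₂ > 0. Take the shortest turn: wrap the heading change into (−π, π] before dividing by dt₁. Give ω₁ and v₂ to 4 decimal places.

ω₁ = -0.4793, v₂ = 3.0185

heading to target = atan2(1.5−-3, 3.5−4) = 1.6815
Δθ = wrap(1.6815 − 2.8798) = -1.1983; ω₁ = Δθ/dt₁ = -0.4793
distance = √((3.5−4)² + (1.5−-3)²) = 4.5277; v₂ = distance/dt₂ = 3.0185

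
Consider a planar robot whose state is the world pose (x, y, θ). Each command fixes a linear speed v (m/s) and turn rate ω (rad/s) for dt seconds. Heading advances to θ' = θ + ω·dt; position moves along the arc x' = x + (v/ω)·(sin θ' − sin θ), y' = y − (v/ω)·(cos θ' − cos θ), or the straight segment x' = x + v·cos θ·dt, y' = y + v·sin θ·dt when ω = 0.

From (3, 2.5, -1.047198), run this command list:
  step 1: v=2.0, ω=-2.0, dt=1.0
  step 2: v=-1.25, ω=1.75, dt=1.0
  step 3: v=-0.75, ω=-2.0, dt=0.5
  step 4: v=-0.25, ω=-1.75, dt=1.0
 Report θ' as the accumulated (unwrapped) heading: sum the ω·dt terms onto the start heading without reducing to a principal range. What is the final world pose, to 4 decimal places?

(3.1485, 2.2522, -4.0472)

step 1: θ'=-3.0472 (R=-1.0000) → pose (2.2282, 1.0045, -3.0472)
step 2: θ'=-1.2972 (R=-0.7143) → pose (2.8486, 1.9086, -1.2972)
step 3: θ'=-2.2972 (R=0.3750) → pose (2.9293, 2.2589, -2.2972)
step 4: θ'=-4.0472 (R=0.1429) → pose (3.1485, 2.2522, -4.0472)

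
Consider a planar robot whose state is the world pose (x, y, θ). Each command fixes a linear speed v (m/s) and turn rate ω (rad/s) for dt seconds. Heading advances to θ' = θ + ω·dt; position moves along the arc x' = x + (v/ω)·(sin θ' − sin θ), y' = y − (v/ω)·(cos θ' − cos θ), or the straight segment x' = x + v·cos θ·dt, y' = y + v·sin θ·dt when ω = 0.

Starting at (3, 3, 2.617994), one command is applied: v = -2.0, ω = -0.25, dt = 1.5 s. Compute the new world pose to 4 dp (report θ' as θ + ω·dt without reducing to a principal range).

(5.2596, 1.0535, 2.2430)

θ' = 2.6180 + -0.25·1.5 = 2.2430
R = v/ω = -2.0/-0.25 = 8.0000
x' = 3 + 8.0000·(sin 2.2430 − sin 2.6180) = 5.2596
y' = 3 − 8.0000·(cos 2.2430 − cos 2.6180) = 1.0535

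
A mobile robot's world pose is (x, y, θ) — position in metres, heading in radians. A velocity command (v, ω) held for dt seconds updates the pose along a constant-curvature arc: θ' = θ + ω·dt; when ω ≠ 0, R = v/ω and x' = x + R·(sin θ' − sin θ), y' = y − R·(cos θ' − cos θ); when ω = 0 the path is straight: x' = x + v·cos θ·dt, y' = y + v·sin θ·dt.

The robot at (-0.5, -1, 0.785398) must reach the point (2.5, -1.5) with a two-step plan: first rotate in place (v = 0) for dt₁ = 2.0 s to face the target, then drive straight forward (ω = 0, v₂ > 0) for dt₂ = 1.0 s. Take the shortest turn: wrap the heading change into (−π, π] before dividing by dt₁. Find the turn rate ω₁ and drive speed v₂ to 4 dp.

heading to target = atan2(-1.5−-1, 2.5−-0.5) = -0.1651
Δθ = wrap(-0.1651 − 0.7854) = -0.9505; ω₁ = Δθ/dt₁ = -0.4753
distance = √((2.5−-0.5)² + (-1.5−-1)²) = 3.0414; v₂ = distance/dt₂ = 3.0414

ω₁ = -0.4753, v₂ = 3.0414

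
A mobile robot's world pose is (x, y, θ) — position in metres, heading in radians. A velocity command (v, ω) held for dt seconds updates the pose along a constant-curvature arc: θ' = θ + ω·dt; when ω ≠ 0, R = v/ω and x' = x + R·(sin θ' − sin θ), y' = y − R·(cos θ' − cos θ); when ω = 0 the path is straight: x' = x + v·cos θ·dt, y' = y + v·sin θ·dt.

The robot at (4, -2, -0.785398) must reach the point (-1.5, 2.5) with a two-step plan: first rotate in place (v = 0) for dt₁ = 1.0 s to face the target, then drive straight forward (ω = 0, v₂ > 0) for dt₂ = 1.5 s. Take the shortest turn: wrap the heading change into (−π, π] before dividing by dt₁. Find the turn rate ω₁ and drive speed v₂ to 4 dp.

heading to target = atan2(2.5−-2, -1.5−4) = 2.4559
Δθ = wrap(2.4559 − -0.7854) = -3.0419; ω₁ = Δθ/dt₁ = -3.0419
distance = √((-1.5−4)² + (2.5−-2)²) = 7.1063; v₂ = distance/dt₂ = 4.7376

ω₁ = -3.0419, v₂ = 4.7376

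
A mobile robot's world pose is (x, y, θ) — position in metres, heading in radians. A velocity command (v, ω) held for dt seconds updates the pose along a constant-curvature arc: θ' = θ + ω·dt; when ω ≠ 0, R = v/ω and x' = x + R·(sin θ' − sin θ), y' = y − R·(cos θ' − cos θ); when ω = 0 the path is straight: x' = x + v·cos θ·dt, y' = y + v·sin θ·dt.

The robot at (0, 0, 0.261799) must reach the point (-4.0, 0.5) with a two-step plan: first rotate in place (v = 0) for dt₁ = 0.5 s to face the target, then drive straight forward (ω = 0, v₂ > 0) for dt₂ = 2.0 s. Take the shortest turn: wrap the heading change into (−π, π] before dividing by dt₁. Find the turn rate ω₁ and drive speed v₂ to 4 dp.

heading to target = atan2(0.5−0, -4−0) = 3.0172
Δθ = wrap(3.0172 − 0.2618) = 2.7554; ω₁ = Δθ/dt₁ = 5.5109
distance = √((-4−0)² + (0.5−0)²) = 4.0311; v₂ = distance/dt₂ = 2.0156

ω₁ = 5.5109, v₂ = 2.0156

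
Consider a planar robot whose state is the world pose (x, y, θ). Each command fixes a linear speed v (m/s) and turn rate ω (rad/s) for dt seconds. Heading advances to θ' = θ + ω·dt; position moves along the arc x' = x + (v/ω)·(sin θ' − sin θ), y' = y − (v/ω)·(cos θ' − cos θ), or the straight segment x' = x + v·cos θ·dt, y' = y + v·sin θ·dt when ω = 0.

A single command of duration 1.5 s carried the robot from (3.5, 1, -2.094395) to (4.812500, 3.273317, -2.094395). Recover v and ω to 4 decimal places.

Δθ = -2.094395 − -2.094395 = 0.000000
ω = Δθ/dt = 0.000000/1.5 = 0.0000
ω = 0 → v = (Δx·cos θ + Δy·sin θ)/dt = -1.7500

v = -1.7500, ω = 0.0000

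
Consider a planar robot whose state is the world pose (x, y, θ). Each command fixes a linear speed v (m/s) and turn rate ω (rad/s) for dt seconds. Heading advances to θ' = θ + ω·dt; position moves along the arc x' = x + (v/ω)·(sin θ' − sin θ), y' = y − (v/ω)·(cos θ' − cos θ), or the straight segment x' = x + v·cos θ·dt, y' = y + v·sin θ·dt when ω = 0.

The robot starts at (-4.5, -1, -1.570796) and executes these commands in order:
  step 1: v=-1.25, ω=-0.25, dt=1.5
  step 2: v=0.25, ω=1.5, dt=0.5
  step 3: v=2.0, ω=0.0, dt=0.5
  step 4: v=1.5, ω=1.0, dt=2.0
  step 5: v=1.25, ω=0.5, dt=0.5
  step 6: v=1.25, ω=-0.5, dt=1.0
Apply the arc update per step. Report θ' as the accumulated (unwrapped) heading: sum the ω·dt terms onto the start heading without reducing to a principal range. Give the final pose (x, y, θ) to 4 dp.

step 1: θ'=-1.9458 (R=5.0000) → pose (-4.1525, 0.8314, -1.9458)
step 2: θ'=-1.1958 (R=0.1667) → pose (-4.1525, 0.7093, -1.1958)
step 3: θ'=-1.1958 (straight) → pose (-3.7863, -0.2212, -1.1958)
step 4: θ'=0.8042 (R=1.5000) → pose (-1.3101, -0.7124, 0.8042)
step 5: θ'=1.0542 (R=2.5000) → pose (-0.9370, -0.2129, 1.0542)
step 6: θ'=0.5542 (R=-2.5000) → pose (-0.0789, 0.6781, 0.5542)

(-0.0789, 0.6781, 0.5542)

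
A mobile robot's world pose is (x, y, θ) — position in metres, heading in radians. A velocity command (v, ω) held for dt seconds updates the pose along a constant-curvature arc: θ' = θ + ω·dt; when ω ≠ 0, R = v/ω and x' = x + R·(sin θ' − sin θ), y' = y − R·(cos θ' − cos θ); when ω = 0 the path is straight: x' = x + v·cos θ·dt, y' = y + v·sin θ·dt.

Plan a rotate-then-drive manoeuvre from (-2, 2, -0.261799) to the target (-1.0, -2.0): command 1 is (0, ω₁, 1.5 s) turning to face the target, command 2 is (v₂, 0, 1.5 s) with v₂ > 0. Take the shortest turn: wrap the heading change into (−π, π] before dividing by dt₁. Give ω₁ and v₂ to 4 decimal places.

heading to target = atan2(-2−2, -1−-2) = -1.3258
Δθ = wrap(-1.3258 − -0.2618) = -1.0640; ω₁ = Δθ/dt₁ = -0.7093
distance = √((-1−-2)² + (-2−2)²) = 4.1231; v₂ = distance/dt₂ = 2.7487

ω₁ = -0.7093, v₂ = 2.7487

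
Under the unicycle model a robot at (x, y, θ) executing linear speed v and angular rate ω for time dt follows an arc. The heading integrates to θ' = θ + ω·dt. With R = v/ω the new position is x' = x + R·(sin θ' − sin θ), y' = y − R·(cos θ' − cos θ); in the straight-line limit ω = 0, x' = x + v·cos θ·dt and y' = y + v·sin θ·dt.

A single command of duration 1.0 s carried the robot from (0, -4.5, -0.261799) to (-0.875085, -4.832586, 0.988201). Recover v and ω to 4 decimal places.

v = -1.0000, ω = 1.2500

Δθ = 0.988201 − -0.261799 = 1.250000
ω = Δθ/dt = 1.250000/1.0 = 1.2500
R = Δx/(sin θ' − sin θ) = -0.8000
v = R·ω = -0.8000·1.2500 = -1.0000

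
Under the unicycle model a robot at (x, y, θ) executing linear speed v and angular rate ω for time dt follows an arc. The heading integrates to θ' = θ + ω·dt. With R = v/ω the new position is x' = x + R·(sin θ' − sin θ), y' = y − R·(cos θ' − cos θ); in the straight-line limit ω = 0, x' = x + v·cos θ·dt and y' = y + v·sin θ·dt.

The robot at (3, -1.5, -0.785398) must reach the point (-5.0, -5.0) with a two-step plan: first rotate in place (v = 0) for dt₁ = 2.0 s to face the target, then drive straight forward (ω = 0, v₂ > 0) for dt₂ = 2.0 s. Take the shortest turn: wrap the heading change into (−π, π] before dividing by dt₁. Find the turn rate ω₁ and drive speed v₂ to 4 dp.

heading to target = atan2(-5−-1.5, -5−3) = -2.7292
Δθ = wrap(-2.7292 − -0.7854) = -1.9438; ω₁ = Δθ/dt₁ = -0.9719
distance = √((-5−3)² + (-5−-1.5)²) = 8.7321; v₂ = distance/dt₂ = 4.3661

ω₁ = -0.9719, v₂ = 4.3661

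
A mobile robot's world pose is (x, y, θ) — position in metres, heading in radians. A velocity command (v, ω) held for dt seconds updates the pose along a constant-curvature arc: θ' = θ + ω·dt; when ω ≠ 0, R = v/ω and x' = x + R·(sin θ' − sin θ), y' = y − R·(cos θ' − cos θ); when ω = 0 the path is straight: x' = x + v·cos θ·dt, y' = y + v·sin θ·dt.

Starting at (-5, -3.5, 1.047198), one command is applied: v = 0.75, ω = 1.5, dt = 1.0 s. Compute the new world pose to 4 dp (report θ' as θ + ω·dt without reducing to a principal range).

(-5.1530, -2.8358, 2.5472)

θ' = 1.0472 + 1.5·1.0 = 2.5472
R = v/ω = 0.75/1.5 = 0.5000
x' = -5 + 0.5000·(sin 2.5472 − sin 1.0472) = -5.1530
y' = -3.5 − 0.5000·(cos 2.5472 − cos 1.0472) = -2.8358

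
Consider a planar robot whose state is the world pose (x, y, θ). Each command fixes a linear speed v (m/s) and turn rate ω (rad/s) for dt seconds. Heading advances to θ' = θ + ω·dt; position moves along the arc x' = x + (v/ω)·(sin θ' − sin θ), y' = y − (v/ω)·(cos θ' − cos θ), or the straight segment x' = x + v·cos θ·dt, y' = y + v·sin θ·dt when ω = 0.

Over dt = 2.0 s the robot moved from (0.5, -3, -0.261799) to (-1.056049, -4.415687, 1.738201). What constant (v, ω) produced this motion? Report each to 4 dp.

Δθ = 1.738201 − -0.261799 = 2.000000
ω = Δθ/dt = 2.000000/2.0 = 1.0000
R = Δx/(sin θ' − sin θ) = -1.2500
v = R·ω = -1.2500·1.0000 = -1.2500

v = -1.2500, ω = 1.0000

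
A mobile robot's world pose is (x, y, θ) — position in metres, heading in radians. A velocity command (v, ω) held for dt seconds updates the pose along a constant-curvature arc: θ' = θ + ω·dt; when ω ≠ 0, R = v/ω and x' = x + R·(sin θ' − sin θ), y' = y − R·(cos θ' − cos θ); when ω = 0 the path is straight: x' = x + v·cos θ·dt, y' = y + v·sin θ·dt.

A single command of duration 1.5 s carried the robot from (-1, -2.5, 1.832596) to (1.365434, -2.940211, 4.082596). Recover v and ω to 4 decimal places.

Δθ = 4.082596 − 1.832596 = 2.250000
ω = Δθ/dt = 2.250000/1.5 = 1.5000
R = Δx/(sin θ' − sin θ) = -1.3333
v = R·ω = -1.3333·1.5000 = -2.0000

v = -2.0000, ω = 1.5000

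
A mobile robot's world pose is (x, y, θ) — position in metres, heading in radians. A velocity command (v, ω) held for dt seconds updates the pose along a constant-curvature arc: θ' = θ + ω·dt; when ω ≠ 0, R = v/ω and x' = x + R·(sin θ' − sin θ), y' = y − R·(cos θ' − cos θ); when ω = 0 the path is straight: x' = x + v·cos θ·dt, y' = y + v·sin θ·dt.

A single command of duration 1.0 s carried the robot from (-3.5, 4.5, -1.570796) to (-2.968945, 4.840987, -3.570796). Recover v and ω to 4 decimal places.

v = -0.7500, ω = -2.0000

Δθ = -3.570796 − -1.570796 = -2.000000
ω = Δθ/dt = -2.000000/1.0 = -2.0000
R = Δx/(sin θ' − sin θ) = 0.3750
v = R·ω = 0.3750·-2.0000 = -0.7500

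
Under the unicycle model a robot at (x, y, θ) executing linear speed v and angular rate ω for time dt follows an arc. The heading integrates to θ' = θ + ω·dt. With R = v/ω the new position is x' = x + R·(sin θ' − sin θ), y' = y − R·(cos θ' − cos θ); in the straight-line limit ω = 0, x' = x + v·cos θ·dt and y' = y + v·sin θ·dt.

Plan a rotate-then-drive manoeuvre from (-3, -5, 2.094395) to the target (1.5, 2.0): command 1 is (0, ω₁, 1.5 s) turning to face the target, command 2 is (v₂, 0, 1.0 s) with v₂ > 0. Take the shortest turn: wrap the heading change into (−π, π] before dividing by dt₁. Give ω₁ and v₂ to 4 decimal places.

heading to target = atan2(2−-5, 1.5−-3) = 0.9995
Δθ = wrap(0.9995 − 2.0944) = -1.0949; ω₁ = Δθ/dt₁ = -0.7300
distance = √((1.5−-3)² + (2−-5)²) = 8.3217; v₂ = distance/dt₂ = 8.3217

ω₁ = -0.7300, v₂ = 8.3217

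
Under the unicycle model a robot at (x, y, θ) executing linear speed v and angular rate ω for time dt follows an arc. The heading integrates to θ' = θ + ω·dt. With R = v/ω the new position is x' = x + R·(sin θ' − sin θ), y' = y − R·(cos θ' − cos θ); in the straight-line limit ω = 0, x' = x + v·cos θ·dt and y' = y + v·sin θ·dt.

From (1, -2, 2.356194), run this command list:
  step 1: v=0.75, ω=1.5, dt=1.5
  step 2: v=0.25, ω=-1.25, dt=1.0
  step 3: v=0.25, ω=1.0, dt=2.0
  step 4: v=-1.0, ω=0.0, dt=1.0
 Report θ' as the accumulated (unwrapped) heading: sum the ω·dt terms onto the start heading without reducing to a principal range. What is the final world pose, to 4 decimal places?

step 1: θ'=4.6062 (R=0.5000) → pose (0.1493, -2.3006, 4.6062)
step 2: θ'=3.3562 (R=-0.2000) → pose (-0.0070, -2.4748, 3.3562)
step 3: θ'=5.3562 (R=0.2500) → pose (-0.1537, -2.8691, 5.3562)
step 4: θ'=5.3562 (straight) → pose (-0.7540, -2.0693, 5.3562)

(-0.7540, -2.0693, 5.3562)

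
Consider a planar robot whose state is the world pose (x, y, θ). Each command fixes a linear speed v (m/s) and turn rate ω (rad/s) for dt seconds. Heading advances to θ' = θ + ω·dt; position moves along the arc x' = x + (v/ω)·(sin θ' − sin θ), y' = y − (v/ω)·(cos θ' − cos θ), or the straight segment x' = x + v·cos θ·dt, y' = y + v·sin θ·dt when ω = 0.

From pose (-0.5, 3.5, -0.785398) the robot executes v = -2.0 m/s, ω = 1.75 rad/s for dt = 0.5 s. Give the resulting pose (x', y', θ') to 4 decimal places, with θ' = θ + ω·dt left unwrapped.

θ' = -0.7854 + 1.75·0.5 = 0.0896
R = v/ω = -2.0/1.75 = -1.1429
x' = -0.5 + -1.1429·(sin 0.0896 − sin -0.7854) = -1.4104
y' = 3.5 − -1.1429·(cos 0.0896 − cos -0.7854) = 3.8302

(-1.4104, 3.8302, 0.0896)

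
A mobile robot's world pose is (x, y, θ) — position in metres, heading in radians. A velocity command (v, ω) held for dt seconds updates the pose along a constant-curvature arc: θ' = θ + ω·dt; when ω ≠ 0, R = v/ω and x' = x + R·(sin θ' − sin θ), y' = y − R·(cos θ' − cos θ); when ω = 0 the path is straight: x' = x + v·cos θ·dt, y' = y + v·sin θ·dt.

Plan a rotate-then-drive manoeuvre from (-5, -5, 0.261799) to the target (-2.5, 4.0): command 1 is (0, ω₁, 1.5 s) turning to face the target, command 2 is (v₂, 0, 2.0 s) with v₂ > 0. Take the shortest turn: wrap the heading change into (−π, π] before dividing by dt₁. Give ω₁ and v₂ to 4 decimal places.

ω₁ = 0.6920, v₂ = 4.6704

heading to target = atan2(4−-5, -2.5−-5) = 1.2998
Δθ = wrap(1.2998 − 0.2618) = 1.0381; ω₁ = Δθ/dt₁ = 0.6920
distance = √((-2.5−-5)² + (4−-5)²) = 9.3408; v₂ = distance/dt₂ = 4.6704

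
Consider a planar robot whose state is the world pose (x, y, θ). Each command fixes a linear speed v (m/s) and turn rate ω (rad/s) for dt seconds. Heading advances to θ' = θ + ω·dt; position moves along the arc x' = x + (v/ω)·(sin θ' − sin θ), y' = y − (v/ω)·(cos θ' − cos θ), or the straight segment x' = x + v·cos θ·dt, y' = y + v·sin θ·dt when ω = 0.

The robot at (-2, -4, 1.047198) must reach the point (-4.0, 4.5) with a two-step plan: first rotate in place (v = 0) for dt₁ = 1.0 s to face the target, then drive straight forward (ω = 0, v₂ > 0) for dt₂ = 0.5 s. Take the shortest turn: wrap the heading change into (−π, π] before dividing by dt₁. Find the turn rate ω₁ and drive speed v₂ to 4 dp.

ω₁ = 0.7547, v₂ = 17.4642

heading to target = atan2(4.5−-4, -4−-2) = 1.8019
Δθ = wrap(1.8019 − 1.0472) = 0.7547; ω₁ = Δθ/dt₁ = 0.7547
distance = √((-4−-2)² + (4.5−-4)²) = 8.7321; v₂ = distance/dt₂ = 17.4642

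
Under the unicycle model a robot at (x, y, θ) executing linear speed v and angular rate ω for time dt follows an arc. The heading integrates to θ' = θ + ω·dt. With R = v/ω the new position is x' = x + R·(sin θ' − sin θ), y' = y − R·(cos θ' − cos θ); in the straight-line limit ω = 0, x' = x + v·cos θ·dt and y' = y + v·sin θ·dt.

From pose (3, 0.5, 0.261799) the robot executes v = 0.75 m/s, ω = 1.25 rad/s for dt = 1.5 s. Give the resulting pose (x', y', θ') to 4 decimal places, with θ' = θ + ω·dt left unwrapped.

(3.3511, 1.4013, 2.1368)

θ' = 0.2618 + 1.25·1.5 = 2.1368
R = v/ω = 0.75/1.25 = 0.6000
x' = 3 + 0.6000·(sin 2.1368 − sin 0.2618) = 3.3511
y' = 0.5 − 0.6000·(cos 2.1368 − cos 0.2618) = 1.4013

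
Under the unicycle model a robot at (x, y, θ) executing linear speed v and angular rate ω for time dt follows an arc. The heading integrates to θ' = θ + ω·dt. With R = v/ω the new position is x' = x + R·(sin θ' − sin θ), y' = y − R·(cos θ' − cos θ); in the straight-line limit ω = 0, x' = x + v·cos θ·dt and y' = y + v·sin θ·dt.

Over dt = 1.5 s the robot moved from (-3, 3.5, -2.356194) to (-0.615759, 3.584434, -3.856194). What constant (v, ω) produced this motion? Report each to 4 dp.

Δθ = -3.856194 − -2.356194 = -1.500000
ω = Δθ/dt = -1.500000/1.5 = -1.0000
R = Δx/(sin θ' − sin θ) = 1.7500
v = R·ω = 1.7500·-1.0000 = -1.7500

v = -1.7500, ω = -1.0000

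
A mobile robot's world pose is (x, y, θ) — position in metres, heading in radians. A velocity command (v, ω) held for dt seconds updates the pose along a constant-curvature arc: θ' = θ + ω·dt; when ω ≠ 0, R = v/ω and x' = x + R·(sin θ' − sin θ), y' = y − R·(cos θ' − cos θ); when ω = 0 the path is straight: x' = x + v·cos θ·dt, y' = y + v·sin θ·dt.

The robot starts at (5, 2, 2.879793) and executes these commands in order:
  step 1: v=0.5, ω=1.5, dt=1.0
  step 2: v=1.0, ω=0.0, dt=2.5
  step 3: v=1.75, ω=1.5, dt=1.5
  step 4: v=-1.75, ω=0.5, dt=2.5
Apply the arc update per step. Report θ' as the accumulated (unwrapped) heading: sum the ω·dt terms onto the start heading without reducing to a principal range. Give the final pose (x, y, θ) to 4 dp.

step 1: θ'=4.3798 (R=0.3333) → pose (4.5987, 1.7869, 4.3798)
step 2: θ'=4.3798 (straight) → pose (3.7824, -0.5761, 4.3798)
step 3: θ'=6.6298 (R=1.1667) → pose (5.2815, -2.0543, 6.6298)
step 4: θ'=7.8798 (R=-3.5000) → pose (2.9716, -5.4365, 7.8798)

(2.9716, -5.4365, 7.8798)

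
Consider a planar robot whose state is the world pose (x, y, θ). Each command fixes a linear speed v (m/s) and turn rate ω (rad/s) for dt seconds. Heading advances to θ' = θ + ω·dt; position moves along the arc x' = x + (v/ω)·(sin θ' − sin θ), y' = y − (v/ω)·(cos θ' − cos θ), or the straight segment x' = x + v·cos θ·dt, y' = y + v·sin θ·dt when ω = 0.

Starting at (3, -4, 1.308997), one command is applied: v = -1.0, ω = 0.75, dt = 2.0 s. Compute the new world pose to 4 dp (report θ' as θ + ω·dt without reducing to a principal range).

(3.8526, -5.6054, 2.8090)

θ' = 1.3090 + 0.75·2.0 = 2.8090
R = v/ω = -1.0/0.75 = -1.3333
x' = 3 + -1.3333·(sin 2.8090 − sin 1.3090) = 3.8526
y' = -4 − -1.3333·(cos 2.8090 − cos 1.3090) = -5.6054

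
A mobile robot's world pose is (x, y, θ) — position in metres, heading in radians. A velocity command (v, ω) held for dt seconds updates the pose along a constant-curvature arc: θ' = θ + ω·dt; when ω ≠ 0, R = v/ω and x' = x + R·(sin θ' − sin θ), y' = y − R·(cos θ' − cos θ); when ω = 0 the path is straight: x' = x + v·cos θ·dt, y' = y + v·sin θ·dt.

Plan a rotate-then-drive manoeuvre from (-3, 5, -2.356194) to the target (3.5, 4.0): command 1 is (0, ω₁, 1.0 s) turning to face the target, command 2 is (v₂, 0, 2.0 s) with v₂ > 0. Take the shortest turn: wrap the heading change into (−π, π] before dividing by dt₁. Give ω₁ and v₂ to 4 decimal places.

ω₁ = 2.2035, v₂ = 3.2882

heading to target = atan2(4−5, 3.5−-3) = -0.1526
Δθ = wrap(-0.1526 − -2.3562) = 2.2035; ω₁ = Δθ/dt₁ = 2.2035
distance = √((3.5−-3)² + (4−5)²) = 6.5765; v₂ = distance/dt₂ = 3.2882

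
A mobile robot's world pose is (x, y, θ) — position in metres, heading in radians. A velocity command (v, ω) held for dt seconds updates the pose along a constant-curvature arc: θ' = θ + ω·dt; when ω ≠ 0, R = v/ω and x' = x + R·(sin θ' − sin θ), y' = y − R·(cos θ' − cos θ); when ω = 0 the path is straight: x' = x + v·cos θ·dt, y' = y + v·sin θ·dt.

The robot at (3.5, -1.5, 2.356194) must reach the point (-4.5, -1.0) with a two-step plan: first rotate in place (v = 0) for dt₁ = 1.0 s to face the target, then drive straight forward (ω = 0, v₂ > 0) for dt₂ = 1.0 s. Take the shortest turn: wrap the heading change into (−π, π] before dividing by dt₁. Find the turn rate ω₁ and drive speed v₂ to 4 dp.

heading to target = atan2(-1−-1.5, -4.5−3.5) = 3.0792
Δθ = wrap(3.0792 − 2.3562) = 0.7230; ω₁ = Δθ/dt₁ = 0.7230
distance = √((-4.5−3.5)² + (-1−-1.5)²) = 8.0156; v₂ = distance/dt₂ = 8.0156

ω₁ = 0.7230, v₂ = 8.0156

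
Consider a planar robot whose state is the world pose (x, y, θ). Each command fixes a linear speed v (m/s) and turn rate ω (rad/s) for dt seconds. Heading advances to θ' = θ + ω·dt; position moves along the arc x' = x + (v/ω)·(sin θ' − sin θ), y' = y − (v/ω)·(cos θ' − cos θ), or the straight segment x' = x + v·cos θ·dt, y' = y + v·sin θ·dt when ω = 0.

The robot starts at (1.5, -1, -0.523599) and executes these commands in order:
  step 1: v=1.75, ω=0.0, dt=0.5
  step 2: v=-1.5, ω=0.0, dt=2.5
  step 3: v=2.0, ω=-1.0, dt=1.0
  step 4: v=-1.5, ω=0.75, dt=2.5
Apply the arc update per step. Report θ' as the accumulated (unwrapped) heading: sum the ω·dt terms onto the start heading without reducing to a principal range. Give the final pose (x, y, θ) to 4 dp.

step 1: θ'=-0.5236 (straight) → pose (2.2578, -1.4375, -0.5236)
step 2: θ'=-0.5236 (straight) → pose (-0.9898, 0.4375, -0.5236)
step 3: θ'=-1.5236 (R=-2.0000) → pose (0.0079, -1.2002, -1.5236)
step 4: θ'=0.3514 (R=-2.0000) → pose (-2.6783, 0.5832, 0.3514)

(-2.6783, 0.5832, 0.3514)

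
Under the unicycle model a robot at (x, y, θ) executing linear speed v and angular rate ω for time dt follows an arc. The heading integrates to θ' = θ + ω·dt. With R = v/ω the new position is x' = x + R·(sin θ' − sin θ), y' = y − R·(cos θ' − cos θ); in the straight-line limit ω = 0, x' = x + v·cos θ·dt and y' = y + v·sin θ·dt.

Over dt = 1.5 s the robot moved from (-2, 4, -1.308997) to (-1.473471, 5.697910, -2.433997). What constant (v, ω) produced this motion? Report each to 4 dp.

v = -1.2500, ω = -0.7500

Δθ = -2.433997 − -1.308997 = -1.125000
ω = Δθ/dt = -1.125000/1.5 = -0.7500
R = −Δy/(cos θ' − cos θ) = 1.6667
v = R·ω = 1.6667·-0.7500 = -1.2500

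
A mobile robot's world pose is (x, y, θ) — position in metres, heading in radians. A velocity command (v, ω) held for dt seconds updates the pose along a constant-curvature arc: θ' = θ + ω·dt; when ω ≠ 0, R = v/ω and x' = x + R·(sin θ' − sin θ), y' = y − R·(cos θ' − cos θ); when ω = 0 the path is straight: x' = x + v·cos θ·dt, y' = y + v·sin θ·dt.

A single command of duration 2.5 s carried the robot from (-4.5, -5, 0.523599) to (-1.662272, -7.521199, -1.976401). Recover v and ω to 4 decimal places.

Δθ = -1.976401 − 0.523599 = -2.500000
ω = Δθ/dt = -2.500000/2.5 = -1.0000
R = Δx/(sin θ' − sin θ) = -2.0000
v = R·ω = -2.0000·-1.0000 = 2.0000

v = 2.0000, ω = -1.0000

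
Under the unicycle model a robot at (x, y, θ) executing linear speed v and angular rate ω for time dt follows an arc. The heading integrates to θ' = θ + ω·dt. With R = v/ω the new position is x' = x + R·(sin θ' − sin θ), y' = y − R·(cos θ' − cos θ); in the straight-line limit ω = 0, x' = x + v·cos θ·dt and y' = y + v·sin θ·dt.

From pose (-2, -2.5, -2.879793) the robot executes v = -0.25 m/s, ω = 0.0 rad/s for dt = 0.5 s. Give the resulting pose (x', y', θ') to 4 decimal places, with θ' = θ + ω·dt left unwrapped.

(-1.8793, -2.4676, -2.8798)

θ' = -2.8798 + 0.0·0.5 = -2.8798
ω = 0 → straight: x' = -2 + -0.25·cos(-2.8798)·0.5 = -1.8793
y' = -2.5 + -0.25·sin(-2.8798)·0.5 = -2.4676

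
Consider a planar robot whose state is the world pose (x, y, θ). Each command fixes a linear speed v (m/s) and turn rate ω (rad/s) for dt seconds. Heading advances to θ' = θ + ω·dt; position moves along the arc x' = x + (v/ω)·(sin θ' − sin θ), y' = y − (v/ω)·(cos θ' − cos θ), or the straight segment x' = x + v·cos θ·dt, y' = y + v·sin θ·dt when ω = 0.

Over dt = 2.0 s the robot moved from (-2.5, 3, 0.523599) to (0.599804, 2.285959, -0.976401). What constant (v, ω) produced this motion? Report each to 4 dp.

Δθ = -0.976401 − 0.523599 = -1.500000
ω = Δθ/dt = -1.500000/2.0 = -0.7500
R = Δx/(sin θ' − sin θ) = -2.3333
v = R·ω = -2.3333·-0.7500 = 1.7500

v = 1.7500, ω = -0.7500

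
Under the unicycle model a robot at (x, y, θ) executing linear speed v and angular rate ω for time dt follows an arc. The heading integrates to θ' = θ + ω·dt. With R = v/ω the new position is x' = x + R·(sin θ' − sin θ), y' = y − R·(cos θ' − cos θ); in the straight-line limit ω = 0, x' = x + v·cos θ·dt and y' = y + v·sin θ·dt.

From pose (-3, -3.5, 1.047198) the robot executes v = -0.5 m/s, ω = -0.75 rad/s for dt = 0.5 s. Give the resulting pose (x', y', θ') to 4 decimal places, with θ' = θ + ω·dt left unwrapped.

θ' = 1.0472 + -0.75·0.5 = 0.6722
R = v/ω = -0.5/-0.75 = 0.6667
x' = -3 + 0.6667·(sin 0.6722 − sin 1.0472) = -3.1622
y' = -3.5 − 0.6667·(cos 0.6722 − cos 1.0472) = -3.6883

(-3.1622, -3.6883, 0.6722)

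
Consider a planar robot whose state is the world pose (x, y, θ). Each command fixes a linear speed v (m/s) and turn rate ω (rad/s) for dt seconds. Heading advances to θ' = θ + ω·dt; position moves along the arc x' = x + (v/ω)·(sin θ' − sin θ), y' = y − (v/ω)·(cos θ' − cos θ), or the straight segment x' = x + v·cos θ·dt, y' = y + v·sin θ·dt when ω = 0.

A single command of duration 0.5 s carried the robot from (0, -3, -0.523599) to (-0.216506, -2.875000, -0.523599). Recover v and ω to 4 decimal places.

Δθ = -0.523599 − -0.523599 = 0.000000
ω = Δθ/dt = 0.000000/0.5 = 0.0000
ω = 0 → v = (Δx·cos θ + Δy·sin θ)/dt = -0.5000

v = -0.5000, ω = 0.0000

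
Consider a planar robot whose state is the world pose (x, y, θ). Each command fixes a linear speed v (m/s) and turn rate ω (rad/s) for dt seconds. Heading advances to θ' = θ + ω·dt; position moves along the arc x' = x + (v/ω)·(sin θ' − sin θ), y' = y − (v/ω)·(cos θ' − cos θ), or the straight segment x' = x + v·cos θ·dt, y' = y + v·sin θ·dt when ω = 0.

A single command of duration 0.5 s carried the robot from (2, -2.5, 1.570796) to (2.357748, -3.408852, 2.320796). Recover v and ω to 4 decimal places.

v = -2.0000, ω = 1.5000

Δθ = 2.320796 − 1.570796 = 0.750000
ω = Δθ/dt = 0.750000/0.5 = 1.5000
R = −Δy/(cos θ' − cos θ) = -1.3333
v = R·ω = -1.3333·1.5000 = -2.0000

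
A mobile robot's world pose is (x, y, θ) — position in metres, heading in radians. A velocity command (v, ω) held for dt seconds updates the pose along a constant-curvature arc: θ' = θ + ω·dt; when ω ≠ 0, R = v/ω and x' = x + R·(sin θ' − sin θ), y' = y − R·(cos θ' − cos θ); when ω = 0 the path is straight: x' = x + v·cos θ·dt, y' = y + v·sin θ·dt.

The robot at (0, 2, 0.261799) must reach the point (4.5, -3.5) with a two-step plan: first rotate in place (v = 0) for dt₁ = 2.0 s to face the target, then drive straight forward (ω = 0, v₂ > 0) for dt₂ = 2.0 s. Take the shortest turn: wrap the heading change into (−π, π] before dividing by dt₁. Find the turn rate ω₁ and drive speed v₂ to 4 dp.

heading to target = atan2(-3.5−2, 4.5−0) = -0.8851
Δθ = wrap(-0.8851 − 0.2618) = -1.1469; ω₁ = Δθ/dt₁ = -0.5734
distance = √((4.5−0)² + (-3.5−2)²) = 7.1063; v₂ = distance/dt₂ = 3.5532

ω₁ = -0.5734, v₂ = 3.5532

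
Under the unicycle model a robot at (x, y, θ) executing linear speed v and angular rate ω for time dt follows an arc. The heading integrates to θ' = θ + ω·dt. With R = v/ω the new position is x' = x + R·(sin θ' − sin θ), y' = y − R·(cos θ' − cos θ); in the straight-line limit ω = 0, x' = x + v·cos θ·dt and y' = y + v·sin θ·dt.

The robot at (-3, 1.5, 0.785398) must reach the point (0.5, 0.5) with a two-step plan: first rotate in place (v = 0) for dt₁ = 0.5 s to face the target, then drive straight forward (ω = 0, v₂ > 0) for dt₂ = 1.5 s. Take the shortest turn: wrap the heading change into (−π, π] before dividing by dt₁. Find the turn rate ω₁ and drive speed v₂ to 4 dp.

ω₁ = -2.1274, v₂ = 2.4267

heading to target = atan2(0.5−1.5, 0.5−-3) = -0.2783
Δθ = wrap(-0.2783 − 0.7854) = -1.0637; ω₁ = Δθ/dt₁ = -2.1274
distance = √((0.5−-3)² + (0.5−1.5)²) = 3.6401; v₂ = distance/dt₂ = 2.4267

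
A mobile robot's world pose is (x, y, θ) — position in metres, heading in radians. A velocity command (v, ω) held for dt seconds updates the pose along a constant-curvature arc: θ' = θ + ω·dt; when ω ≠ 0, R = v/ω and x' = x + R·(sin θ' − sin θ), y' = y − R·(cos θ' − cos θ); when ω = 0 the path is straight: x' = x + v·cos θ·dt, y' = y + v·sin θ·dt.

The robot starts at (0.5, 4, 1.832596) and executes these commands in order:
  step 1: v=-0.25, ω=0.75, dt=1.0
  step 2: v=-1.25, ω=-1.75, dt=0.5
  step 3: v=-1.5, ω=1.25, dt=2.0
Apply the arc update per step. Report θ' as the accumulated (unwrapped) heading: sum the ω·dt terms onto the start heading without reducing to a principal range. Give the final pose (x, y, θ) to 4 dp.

(3.2131, 2.8788, 4.2076)

step 1: θ'=2.5826 (R=-0.3333) → pose (0.6452, 3.8037, 2.5826)
step 2: θ'=1.7076 (R=0.7143) → pose (0.9740, 3.2955, 1.7076)
step 3: θ'=4.2076 (R=-1.2000) → pose (3.2131, 2.8788, 4.2076)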